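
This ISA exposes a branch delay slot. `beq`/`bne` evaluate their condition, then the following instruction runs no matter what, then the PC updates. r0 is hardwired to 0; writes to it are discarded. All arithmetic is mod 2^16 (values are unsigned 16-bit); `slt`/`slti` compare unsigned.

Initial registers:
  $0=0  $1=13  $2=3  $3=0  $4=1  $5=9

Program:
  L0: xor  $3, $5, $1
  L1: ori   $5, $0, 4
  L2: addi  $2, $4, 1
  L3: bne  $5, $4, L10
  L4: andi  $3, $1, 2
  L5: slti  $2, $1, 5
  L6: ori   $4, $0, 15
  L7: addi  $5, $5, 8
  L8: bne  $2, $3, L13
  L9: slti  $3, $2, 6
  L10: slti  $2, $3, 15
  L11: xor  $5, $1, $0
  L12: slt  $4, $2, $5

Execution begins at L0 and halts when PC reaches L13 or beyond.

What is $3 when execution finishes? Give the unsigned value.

#0 xor  $3, $5, $1 ; 0/13/3/4/1/9
#1 ori   $5, $0, 4 ; 0/13/3/4/1/4
#2 addi  $2, $4, 1 ; 0/13/2/4/1/4
#3 bne  $5, $4, L10 ; 0/13/2/4/1/4 ; →target
#4 andi  $3, $1, 2 ; 0/13/2/0/1/4
#10 slti  $2, $3, 15 ; 0/13/1/0/1/4
#11 xor  $5, $1, $0 ; 0/13/1/0/1/13
#12 slt  $4, $2, $5 ; 0/13/1/0/1/13

0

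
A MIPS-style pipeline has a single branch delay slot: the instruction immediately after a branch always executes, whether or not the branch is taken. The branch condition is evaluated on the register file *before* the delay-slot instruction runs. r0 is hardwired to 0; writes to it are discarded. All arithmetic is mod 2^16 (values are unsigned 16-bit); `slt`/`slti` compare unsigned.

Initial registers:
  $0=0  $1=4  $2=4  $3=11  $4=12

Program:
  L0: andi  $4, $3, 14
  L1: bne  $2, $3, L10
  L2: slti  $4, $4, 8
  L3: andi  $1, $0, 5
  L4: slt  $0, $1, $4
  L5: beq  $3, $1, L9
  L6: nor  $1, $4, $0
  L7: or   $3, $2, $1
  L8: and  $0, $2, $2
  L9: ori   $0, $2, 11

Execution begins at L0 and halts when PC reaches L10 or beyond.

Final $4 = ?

0

#0 andi  $4, $3, 14 ; 0/4/4/11/10
#1 bne  $2, $3, L10 ; 0/4/4/11/10 ; →target
#2 slti  $4, $4, 8 ; 0/4/4/11/0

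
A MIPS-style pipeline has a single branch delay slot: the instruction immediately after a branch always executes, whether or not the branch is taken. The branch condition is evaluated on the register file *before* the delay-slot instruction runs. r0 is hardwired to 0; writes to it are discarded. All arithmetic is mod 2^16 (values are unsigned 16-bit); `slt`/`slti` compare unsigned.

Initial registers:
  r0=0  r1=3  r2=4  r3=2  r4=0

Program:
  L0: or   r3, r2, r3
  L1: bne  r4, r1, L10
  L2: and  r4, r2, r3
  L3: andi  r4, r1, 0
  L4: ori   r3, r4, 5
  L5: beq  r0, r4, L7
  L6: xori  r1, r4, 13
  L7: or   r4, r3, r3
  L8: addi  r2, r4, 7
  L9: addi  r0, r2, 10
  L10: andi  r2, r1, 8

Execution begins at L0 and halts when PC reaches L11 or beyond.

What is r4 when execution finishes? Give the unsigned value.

4

#0 or   r3, r2, r3 ; 0/3/4/6/0
#1 bne  r4, r1, L10 ; 0/3/4/6/0 ; →target
#2 and  r4, r2, r3 ; 0/3/4/6/4
#10 andi  r2, r1, 8 ; 0/3/0/6/4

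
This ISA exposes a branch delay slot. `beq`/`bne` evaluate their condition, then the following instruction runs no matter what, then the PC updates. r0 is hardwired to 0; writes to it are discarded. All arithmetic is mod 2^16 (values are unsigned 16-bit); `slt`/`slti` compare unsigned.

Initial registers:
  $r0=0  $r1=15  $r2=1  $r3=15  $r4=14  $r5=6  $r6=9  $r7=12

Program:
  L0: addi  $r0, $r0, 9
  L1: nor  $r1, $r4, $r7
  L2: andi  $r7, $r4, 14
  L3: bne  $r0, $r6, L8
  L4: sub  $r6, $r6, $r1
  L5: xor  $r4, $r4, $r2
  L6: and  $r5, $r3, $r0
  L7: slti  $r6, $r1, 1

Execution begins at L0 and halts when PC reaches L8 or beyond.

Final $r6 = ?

#0 addi  $r0, $r0, 9 ; 0/15/1/15/14/6/9/12
#1 nor  $r1, $r4, $r7 ; 0/65521/1/15/14/6/9/12
#2 andi  $r7, $r4, 14 ; 0/65521/1/15/14/6/9/14
#3 bne  $r0, $r6, L8 ; 0/65521/1/15/14/6/9/14 ; →target
#4 sub  $r6, $r6, $r1 ; 0/65521/1/15/14/6/24/14

24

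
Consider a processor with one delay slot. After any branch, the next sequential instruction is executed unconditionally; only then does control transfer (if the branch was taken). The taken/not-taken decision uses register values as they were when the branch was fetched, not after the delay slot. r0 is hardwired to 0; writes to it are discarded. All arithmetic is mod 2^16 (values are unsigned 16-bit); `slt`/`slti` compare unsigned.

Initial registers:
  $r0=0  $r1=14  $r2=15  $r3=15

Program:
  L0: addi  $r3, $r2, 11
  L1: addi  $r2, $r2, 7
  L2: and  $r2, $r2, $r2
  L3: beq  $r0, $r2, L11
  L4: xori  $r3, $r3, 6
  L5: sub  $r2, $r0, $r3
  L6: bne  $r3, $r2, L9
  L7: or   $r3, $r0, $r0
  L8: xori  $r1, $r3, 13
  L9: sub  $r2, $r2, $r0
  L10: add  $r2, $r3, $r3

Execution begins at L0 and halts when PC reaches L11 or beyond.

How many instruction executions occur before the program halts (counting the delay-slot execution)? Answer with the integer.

#0 addi  $r3, $r2, 11 ; 0/14/15/26
#1 addi  $r2, $r2, 7 ; 0/14/22/26
#2 and  $r2, $r2, $r2 ; 0/14/22/26
#3 beq  $r0, $r2, L11 ; 0/14/22/26 ; →fallthru
#4 xori  $r3, $r3, 6 ; 0/14/22/28
#5 sub  $r2, $r0, $r3 ; 0/14/65508/28
#6 bne  $r3, $r2, L9 ; 0/14/65508/28 ; →target
#7 or   $r3, $r0, $r0 ; 0/14/65508/0
#9 sub  $r2, $r2, $r0 ; 0/14/65508/0
#10 add  $r2, $r3, $r3 ; 0/14/0/0

10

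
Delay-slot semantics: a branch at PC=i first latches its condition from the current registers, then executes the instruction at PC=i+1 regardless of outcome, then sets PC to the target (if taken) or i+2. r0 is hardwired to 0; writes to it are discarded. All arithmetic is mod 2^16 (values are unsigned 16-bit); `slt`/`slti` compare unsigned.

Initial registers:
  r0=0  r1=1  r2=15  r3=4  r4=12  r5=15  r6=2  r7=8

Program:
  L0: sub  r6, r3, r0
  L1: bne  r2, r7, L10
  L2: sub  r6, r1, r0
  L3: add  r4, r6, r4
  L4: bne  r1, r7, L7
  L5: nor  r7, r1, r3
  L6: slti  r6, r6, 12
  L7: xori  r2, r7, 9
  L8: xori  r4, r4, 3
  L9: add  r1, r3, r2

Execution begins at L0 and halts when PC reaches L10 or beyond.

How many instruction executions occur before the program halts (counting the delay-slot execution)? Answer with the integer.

3

PC=0  sub  r6, r3, r0        | r0=0 r1=1 r2=15 r3=4 r4=12 r5=15 r6=4 r7=8
PC=1  bne  r2, r7, L10       | r0=0 r1=1 r2=15 r3=4 r4=12 r5=15 r6=4 r7=8  [TAKEN]
PC=2  sub  r6, r1, r0        | r0=0 r1=1 r2=15 r3=4 r4=12 r5=15 r6=1 r7=8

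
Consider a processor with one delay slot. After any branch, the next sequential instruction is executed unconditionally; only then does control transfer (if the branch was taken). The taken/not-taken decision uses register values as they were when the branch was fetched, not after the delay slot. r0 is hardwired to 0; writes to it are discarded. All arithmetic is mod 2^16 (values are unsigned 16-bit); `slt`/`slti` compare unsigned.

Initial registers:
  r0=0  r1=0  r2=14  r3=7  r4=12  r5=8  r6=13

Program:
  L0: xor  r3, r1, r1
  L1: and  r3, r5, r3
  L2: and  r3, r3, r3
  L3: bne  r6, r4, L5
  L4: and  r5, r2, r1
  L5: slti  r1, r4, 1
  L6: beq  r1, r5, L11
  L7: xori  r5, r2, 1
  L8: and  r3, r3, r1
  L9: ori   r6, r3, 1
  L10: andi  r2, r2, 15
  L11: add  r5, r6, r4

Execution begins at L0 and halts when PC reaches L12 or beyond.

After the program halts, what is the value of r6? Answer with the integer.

  step pc=0: xor  r3, r1, r1  regs=(0,0,14,0,12,8,13)
  step pc=1: and  r3, r5, r3  regs=(0,0,14,0,12,8,13)
  step pc=2: and  r3, r3, r3  regs=(0,0,14,0,12,8,13)
  step pc=3: bne  r6, r4, L5  cond=T  regs=(0,0,14,0,12,8,13)
  step pc=4: and  r5, r2, r1  regs=(0,0,14,0,12,0,13)
  step pc=5: slti  r1, r4, 1  regs=(0,0,14,0,12,0,13)
  step pc=6: beq  r1, r5, L11  cond=T  regs=(0,0,14,0,12,0,13)
  step pc=7: xori  r5, r2, 1  regs=(0,0,14,0,12,15,13)
  step pc=11: add  r5, r6, r4  regs=(0,0,14,0,12,25,13)

13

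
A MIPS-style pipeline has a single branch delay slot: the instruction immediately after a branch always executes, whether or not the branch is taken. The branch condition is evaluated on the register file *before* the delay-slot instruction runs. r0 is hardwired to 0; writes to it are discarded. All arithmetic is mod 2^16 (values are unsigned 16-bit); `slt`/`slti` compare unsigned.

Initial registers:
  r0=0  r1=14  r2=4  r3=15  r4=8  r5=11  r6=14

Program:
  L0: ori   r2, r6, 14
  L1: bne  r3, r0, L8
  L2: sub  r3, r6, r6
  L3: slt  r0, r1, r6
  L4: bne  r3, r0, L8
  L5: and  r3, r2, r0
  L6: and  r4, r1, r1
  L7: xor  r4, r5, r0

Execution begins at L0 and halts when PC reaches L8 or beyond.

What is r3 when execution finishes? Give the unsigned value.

#0 ori   r2, r6, 14 ; 0/14/14/15/8/11/14
#1 bne  r3, r0, L8 ; 0/14/14/15/8/11/14 ; →target
#2 sub  r3, r6, r6 ; 0/14/14/0/8/11/14

0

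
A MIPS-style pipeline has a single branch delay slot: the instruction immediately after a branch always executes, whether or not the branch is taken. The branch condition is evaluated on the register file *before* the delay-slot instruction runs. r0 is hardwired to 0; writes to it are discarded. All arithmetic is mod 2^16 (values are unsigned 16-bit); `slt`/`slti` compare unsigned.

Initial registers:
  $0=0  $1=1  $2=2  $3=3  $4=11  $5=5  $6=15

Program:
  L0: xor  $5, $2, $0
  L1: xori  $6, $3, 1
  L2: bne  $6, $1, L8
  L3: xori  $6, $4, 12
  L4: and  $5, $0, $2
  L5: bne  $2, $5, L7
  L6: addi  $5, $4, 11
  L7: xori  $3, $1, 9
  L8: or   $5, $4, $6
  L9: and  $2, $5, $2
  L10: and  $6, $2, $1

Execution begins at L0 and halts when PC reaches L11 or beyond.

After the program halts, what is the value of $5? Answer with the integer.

[0] xor  $5, $2, $0  →  {$0:0, $1:1, $2:2, $3:3, $4:11, $5:2, $6:15}
[1] xori  $6, $3, 1  →  {$0:0, $1:1, $2:2, $3:3, $4:11, $5:2, $6:2}
[2] bne  $6, $1, L8  →  {$0:0, $1:1, $2:2, $3:3, $4:11, $5:2, $6:2}  ⟨branch taken⟩
[3] xori  $6, $4, 12  →  {$0:0, $1:1, $2:2, $3:3, $4:11, $5:2, $6:7}
[8] or   $5, $4, $6  →  {$0:0, $1:1, $2:2, $3:3, $4:11, $5:15, $6:7}
[9] and  $2, $5, $2  →  {$0:0, $1:1, $2:2, $3:3, $4:11, $5:15, $6:7}
[10] and  $6, $2, $1  →  {$0:0, $1:1, $2:2, $3:3, $4:11, $5:15, $6:0}

15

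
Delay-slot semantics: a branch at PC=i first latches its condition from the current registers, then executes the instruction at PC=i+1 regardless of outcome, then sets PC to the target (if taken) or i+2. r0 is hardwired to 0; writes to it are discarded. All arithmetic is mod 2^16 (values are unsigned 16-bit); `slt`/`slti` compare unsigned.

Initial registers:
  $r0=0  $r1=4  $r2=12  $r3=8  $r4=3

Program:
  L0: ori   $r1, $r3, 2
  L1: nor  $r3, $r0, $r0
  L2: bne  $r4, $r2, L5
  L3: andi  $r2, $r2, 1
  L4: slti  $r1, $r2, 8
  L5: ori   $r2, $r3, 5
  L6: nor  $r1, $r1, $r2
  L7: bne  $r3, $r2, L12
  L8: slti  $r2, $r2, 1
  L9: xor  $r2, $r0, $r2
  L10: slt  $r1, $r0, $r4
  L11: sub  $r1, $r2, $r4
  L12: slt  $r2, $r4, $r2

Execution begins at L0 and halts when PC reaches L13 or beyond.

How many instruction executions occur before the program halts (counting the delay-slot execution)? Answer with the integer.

12

PC=0  ori   $r1, $r3, 2      | $r0=0 $r1=10 $r2=12 $r3=8 $r4=3
PC=1  nor  $r3, $r0, $r0     | $r0=0 $r1=10 $r2=12 $r3=65535 $r4=3
PC=2  bne  $r4, $r2, L5      | $r0=0 $r1=10 $r2=12 $r3=65535 $r4=3  [TAKEN]
PC=3  andi  $r2, $r2, 1      | $r0=0 $r1=10 $r2=0 $r3=65535 $r4=3
PC=5  ori   $r2, $r3, 5      | $r0=0 $r1=10 $r2=65535 $r3=65535 $r4=3
PC=6  nor  $r1, $r1, $r2     | $r0=0 $r1=0 $r2=65535 $r3=65535 $r4=3
PC=7  bne  $r3, $r2, L12     | $r0=0 $r1=0 $r2=65535 $r3=65535 $r4=3  [not taken]
PC=8  slti  $r2, $r2, 1      | $r0=0 $r1=0 $r2=0 $r3=65535 $r4=3
PC=9  xor  $r2, $r0, $r2     | $r0=0 $r1=0 $r2=0 $r3=65535 $r4=3
PC=10 slt  $r1, $r0, $r4     | $r0=0 $r1=1 $r2=0 $r3=65535 $r4=3
PC=11 sub  $r1, $r2, $r4     | $r0=0 $r1=65533 $r2=0 $r3=65535 $r4=3
PC=12 slt  $r2, $r4, $r2     | $r0=0 $r1=65533 $r2=0 $r3=65535 $r4=3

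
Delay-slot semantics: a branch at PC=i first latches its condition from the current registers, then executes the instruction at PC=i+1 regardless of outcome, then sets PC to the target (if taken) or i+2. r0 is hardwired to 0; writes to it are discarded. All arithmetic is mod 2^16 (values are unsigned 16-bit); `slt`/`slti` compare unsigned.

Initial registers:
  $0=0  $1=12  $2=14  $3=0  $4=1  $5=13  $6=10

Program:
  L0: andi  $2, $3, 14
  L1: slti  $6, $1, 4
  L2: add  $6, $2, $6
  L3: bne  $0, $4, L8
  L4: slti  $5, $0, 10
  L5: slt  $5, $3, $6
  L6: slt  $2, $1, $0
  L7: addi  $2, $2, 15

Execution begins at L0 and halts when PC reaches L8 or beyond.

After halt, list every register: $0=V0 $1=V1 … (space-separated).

$0=0 $1=12 $2=0 $3=0 $4=1 $5=1 $6=0

#0 andi  $2, $3, 14 ; 0/12/0/0/1/13/10
#1 slti  $6, $1, 4 ; 0/12/0/0/1/13/0
#2 add  $6, $2, $6 ; 0/12/0/0/1/13/0
#3 bne  $0, $4, L8 ; 0/12/0/0/1/13/0 ; →target
#4 slti  $5, $0, 10 ; 0/12/0/0/1/1/0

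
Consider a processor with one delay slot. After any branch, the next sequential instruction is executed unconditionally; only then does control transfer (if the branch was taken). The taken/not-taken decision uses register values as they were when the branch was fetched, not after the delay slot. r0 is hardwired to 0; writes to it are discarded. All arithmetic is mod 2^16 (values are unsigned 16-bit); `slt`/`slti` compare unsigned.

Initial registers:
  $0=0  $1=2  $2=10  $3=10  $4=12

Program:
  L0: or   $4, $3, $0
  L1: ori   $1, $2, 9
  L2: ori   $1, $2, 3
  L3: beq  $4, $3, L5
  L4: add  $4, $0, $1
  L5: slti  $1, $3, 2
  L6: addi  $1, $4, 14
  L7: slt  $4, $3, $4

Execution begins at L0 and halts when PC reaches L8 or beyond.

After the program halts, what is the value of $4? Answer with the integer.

#0 or   $4, $3, $0 ; 0/2/10/10/10
#1 ori   $1, $2, 9 ; 0/11/10/10/10
#2 ori   $1, $2, 3 ; 0/11/10/10/10
#3 beq  $4, $3, L5 ; 0/11/10/10/10 ; →target
#4 add  $4, $0, $1 ; 0/11/10/10/11
#5 slti  $1, $3, 2 ; 0/0/10/10/11
#6 addi  $1, $4, 14 ; 0/25/10/10/11
#7 slt  $4, $3, $4 ; 0/25/10/10/1

1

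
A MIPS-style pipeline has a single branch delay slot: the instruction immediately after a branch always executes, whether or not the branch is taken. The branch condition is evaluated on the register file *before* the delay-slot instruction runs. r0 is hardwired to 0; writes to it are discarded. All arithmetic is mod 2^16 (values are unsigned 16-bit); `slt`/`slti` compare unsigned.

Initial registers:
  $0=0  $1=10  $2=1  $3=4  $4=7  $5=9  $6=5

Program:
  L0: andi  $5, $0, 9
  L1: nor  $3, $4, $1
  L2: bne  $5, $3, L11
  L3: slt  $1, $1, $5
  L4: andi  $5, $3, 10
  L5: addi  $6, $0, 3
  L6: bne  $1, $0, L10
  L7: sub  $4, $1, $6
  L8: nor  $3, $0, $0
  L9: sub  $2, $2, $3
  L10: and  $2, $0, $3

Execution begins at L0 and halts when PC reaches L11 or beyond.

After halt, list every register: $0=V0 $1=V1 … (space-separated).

$0=0 $1=0 $2=1 $3=65520 $4=7 $5=0 $6=5

#0 andi  $5, $0, 9 ; 0/10/1/4/7/0/5
#1 nor  $3, $4, $1 ; 0/10/1/65520/7/0/5
#2 bne  $5, $3, L11 ; 0/10/1/65520/7/0/5 ; →target
#3 slt  $1, $1, $5 ; 0/0/1/65520/7/0/5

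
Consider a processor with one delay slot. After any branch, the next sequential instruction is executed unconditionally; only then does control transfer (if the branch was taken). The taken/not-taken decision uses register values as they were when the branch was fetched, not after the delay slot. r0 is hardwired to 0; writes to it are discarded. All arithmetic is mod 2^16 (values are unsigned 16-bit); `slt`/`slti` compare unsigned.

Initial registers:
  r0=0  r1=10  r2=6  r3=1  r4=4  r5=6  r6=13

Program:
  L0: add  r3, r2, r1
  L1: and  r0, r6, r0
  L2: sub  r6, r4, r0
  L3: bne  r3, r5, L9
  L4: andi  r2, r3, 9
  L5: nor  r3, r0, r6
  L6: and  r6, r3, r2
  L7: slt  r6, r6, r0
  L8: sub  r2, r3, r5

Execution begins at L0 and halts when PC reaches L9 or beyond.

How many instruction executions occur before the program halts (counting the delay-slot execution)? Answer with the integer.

[0] add  r3, r2, r1  →  {r0:0, r1:10, r2:6, r3:16, r4:4, r5:6, r6:13}
[1] and  r0, r6, r0  →  {r0:0, r1:10, r2:6, r3:16, r4:4, r5:6, r6:13}
[2] sub  r6, r4, r0  →  {r0:0, r1:10, r2:6, r3:16, r4:4, r5:6, r6:4}
[3] bne  r3, r5, L9  →  {r0:0, r1:10, r2:6, r3:16, r4:4, r5:6, r6:4}  ⟨branch taken⟩
[4] andi  r2, r3, 9  →  {r0:0, r1:10, r2:0, r3:16, r4:4, r5:6, r6:4}

5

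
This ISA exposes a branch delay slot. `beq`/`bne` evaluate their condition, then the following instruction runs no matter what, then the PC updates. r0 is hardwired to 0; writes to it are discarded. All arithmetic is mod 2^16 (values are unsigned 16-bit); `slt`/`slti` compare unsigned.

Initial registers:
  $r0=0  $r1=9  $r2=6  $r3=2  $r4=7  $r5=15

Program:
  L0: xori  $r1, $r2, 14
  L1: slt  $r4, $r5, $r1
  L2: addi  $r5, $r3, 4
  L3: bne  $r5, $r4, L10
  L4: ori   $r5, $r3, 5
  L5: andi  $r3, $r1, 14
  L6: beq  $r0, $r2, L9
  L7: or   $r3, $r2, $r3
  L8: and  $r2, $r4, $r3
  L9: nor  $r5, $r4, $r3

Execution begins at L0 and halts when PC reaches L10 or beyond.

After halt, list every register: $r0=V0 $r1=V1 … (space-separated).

PC=0  xori  $r1, $r2, 14     | $r0=0 $r1=8 $r2=6 $r3=2 $r4=7 $r5=15
PC=1  slt  $r4, $r5, $r1     | $r0=0 $r1=8 $r2=6 $r3=2 $r4=0 $r5=15
PC=2  addi  $r5, $r3, 4      | $r0=0 $r1=8 $r2=6 $r3=2 $r4=0 $r5=6
PC=3  bne  $r5, $r4, L10     | $r0=0 $r1=8 $r2=6 $r3=2 $r4=0 $r5=6  [TAKEN]
PC=4  ori   $r5, $r3, 5      | $r0=0 $r1=8 $r2=6 $r3=2 $r4=0 $r5=7

$r0=0 $r1=8 $r2=6 $r3=2 $r4=0 $r5=7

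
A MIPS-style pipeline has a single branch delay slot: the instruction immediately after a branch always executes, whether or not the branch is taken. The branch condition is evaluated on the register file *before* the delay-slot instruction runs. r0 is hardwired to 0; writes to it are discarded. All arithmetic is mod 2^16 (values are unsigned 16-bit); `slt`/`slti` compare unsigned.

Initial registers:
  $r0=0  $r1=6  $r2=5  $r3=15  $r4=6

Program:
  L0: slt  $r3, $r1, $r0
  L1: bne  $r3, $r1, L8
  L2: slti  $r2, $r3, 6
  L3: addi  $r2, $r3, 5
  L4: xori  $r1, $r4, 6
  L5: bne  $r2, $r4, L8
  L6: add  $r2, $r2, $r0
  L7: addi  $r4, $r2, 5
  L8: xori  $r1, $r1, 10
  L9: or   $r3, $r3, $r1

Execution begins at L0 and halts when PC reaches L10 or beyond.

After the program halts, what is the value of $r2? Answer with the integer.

1

PC=0  slt  $r3, $r1, $r0     | $r0=0 $r1=6 $r2=5 $r3=0 $r4=6
PC=1  bne  $r3, $r1, L8      | $r0=0 $r1=6 $r2=5 $r3=0 $r4=6  [TAKEN]
PC=2  slti  $r2, $r3, 6      | $r0=0 $r1=6 $r2=1 $r3=0 $r4=6
PC=8  xori  $r1, $r1, 10     | $r0=0 $r1=12 $r2=1 $r3=0 $r4=6
PC=9  or   $r3, $r3, $r1     | $r0=0 $r1=12 $r2=1 $r3=12 $r4=6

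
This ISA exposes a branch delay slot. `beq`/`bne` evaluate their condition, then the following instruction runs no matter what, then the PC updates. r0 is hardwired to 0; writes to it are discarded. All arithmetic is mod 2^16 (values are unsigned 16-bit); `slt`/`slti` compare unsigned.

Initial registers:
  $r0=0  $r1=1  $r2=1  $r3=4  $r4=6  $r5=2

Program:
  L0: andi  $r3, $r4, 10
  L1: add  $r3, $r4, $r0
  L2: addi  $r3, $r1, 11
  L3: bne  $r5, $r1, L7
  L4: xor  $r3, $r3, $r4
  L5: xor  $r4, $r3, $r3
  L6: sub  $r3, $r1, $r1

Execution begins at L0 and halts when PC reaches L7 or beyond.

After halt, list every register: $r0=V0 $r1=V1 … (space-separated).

PC=0  andi  $r3, $r4, 10     | $r0=0 $r1=1 $r2=1 $r3=2 $r4=6 $r5=2
PC=1  add  $r3, $r4, $r0     | $r0=0 $r1=1 $r2=1 $r3=6 $r4=6 $r5=2
PC=2  addi  $r3, $r1, 11     | $r0=0 $r1=1 $r2=1 $r3=12 $r4=6 $r5=2
PC=3  bne  $r5, $r1, L7      | $r0=0 $r1=1 $r2=1 $r3=12 $r4=6 $r5=2  [TAKEN]
PC=4  xor  $r3, $r3, $r4     | $r0=0 $r1=1 $r2=1 $r3=10 $r4=6 $r5=2

$r0=0 $r1=1 $r2=1 $r3=10 $r4=6 $r5=2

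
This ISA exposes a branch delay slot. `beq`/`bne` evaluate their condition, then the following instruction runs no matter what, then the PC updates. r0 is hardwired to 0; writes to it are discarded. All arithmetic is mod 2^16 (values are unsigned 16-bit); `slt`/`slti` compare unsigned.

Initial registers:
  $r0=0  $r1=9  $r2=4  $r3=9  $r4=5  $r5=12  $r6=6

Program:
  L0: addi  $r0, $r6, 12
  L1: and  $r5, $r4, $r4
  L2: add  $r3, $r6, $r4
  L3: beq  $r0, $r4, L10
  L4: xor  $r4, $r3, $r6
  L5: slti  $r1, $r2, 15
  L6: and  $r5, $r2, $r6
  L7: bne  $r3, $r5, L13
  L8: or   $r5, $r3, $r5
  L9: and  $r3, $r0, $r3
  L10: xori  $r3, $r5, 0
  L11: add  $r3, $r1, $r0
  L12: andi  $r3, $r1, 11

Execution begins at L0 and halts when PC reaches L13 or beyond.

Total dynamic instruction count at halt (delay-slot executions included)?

[0] addi  $r0, $r6, 12  →  {$r0:0, $r1:9, $r2:4, $r3:9, $r4:5, $r5:12, $r6:6}
[1] and  $r5, $r4, $r4  →  {$r0:0, $r1:9, $r2:4, $r3:9, $r4:5, $r5:5, $r6:6}
[2] add  $r3, $r6, $r4  →  {$r0:0, $r1:9, $r2:4, $r3:11, $r4:5, $r5:5, $r6:6}
[3] beq  $r0, $r4, L10  →  {$r0:0, $r1:9, $r2:4, $r3:11, $r4:5, $r5:5, $r6:6}  ⟨branch fallthrough⟩
[4] xor  $r4, $r3, $r6  →  {$r0:0, $r1:9, $r2:4, $r3:11, $r4:13, $r5:5, $r6:6}
[5] slti  $r1, $r2, 15  →  {$r0:0, $r1:1, $r2:4, $r3:11, $r4:13, $r5:5, $r6:6}
[6] and  $r5, $r2, $r6  →  {$r0:0, $r1:1, $r2:4, $r3:11, $r4:13, $r5:4, $r6:6}
[7] bne  $r3, $r5, L13  →  {$r0:0, $r1:1, $r2:4, $r3:11, $r4:13, $r5:4, $r6:6}  ⟨branch taken⟩
[8] or   $r5, $r3, $r5  →  {$r0:0, $r1:1, $r2:4, $r3:11, $r4:13, $r5:15, $r6:6}

9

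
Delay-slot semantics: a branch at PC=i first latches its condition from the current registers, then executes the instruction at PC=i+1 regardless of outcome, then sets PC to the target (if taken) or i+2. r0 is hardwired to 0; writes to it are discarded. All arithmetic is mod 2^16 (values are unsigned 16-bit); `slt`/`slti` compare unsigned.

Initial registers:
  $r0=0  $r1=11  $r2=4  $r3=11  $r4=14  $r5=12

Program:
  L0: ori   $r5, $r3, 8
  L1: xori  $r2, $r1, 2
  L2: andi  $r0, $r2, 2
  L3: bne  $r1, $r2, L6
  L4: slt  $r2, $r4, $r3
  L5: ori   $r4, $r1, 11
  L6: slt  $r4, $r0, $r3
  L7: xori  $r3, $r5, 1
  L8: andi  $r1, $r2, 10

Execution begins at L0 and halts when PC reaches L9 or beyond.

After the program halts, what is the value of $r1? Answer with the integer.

[0] ori   $r5, $r3, 8  →  {$r0:0, $r1:11, $r2:4, $r3:11, $r4:14, $r5:11}
[1] xori  $r2, $r1, 2  →  {$r0:0, $r1:11, $r2:9, $r3:11, $r4:14, $r5:11}
[2] andi  $r0, $r2, 2  →  {$r0:0, $r1:11, $r2:9, $r3:11, $r4:14, $r5:11}
[3] bne  $r1, $r2, L6  →  {$r0:0, $r1:11, $r2:9, $r3:11, $r4:14, $r5:11}  ⟨branch taken⟩
[4] slt  $r2, $r4, $r3  →  {$r0:0, $r1:11, $r2:0, $r3:11, $r4:14, $r5:11}
[6] slt  $r4, $r0, $r3  →  {$r0:0, $r1:11, $r2:0, $r3:11, $r4:1, $r5:11}
[7] xori  $r3, $r5, 1  →  {$r0:0, $r1:11, $r2:0, $r3:10, $r4:1, $r5:11}
[8] andi  $r1, $r2, 10  →  {$r0:0, $r1:0, $r2:0, $r3:10, $r4:1, $r5:11}

0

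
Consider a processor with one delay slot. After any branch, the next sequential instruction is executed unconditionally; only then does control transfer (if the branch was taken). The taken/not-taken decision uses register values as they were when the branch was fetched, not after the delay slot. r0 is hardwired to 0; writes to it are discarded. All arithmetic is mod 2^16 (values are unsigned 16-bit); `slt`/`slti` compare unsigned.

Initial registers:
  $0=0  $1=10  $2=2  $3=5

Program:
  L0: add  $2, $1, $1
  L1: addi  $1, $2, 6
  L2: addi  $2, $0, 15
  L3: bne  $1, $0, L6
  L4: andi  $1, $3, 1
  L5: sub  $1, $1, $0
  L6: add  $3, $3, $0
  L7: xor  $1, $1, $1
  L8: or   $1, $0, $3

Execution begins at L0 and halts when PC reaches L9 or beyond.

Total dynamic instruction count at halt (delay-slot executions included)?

[0] add  $2, $1, $1  →  {$0:0, $1:10, $2:20, $3:5}
[1] addi  $1, $2, 6  →  {$0:0, $1:26, $2:20, $3:5}
[2] addi  $2, $0, 15  →  {$0:0, $1:26, $2:15, $3:5}
[3] bne  $1, $0, L6  →  {$0:0, $1:26, $2:15, $3:5}  ⟨branch taken⟩
[4] andi  $1, $3, 1  →  {$0:0, $1:1, $2:15, $3:5}
[6] add  $3, $3, $0  →  {$0:0, $1:1, $2:15, $3:5}
[7] xor  $1, $1, $1  →  {$0:0, $1:0, $2:15, $3:5}
[8] or   $1, $0, $3  →  {$0:0, $1:5, $2:15, $3:5}

8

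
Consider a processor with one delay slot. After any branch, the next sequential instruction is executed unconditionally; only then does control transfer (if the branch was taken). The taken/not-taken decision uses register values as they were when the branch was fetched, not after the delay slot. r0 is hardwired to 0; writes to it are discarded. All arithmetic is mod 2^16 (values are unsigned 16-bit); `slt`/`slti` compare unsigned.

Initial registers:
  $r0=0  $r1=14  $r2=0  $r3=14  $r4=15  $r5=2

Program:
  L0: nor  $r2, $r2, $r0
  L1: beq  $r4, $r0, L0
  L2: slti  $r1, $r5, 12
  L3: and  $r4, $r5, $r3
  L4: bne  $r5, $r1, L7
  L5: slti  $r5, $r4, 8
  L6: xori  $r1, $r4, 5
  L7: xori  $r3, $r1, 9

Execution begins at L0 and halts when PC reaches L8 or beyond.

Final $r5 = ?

1

[0] nor  $r2, $r2, $r0  →  {$r0:0, $r1:14, $r2:65535, $r3:14, $r4:15, $r5:2}
[1] beq  $r4, $r0, L0  →  {$r0:0, $r1:14, $r2:65535, $r3:14, $r4:15, $r5:2}  ⟨branch fallthrough⟩
[2] slti  $r1, $r5, 12  →  {$r0:0, $r1:1, $r2:65535, $r3:14, $r4:15, $r5:2}
[3] and  $r4, $r5, $r3  →  {$r0:0, $r1:1, $r2:65535, $r3:14, $r4:2, $r5:2}
[4] bne  $r5, $r1, L7  →  {$r0:0, $r1:1, $r2:65535, $r3:14, $r4:2, $r5:2}  ⟨branch taken⟩
[5] slti  $r5, $r4, 8  →  {$r0:0, $r1:1, $r2:65535, $r3:14, $r4:2, $r5:1}
[7] xori  $r3, $r1, 9  →  {$r0:0, $r1:1, $r2:65535, $r3:8, $r4:2, $r5:1}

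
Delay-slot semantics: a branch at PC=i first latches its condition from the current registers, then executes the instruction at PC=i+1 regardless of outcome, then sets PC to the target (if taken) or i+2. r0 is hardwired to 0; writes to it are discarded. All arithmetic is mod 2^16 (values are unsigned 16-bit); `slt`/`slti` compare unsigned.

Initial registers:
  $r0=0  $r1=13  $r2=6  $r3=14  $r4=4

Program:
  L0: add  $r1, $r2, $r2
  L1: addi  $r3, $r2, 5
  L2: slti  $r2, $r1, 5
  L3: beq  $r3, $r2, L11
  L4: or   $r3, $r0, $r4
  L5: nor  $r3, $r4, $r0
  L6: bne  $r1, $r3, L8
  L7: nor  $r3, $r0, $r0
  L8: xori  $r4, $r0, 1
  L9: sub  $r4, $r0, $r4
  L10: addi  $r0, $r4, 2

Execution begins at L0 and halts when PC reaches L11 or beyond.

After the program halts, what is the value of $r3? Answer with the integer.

65535

PC=0  add  $r1, $r2, $r2     | $r0=0 $r1=12 $r2=6 $r3=14 $r4=4
PC=1  addi  $r3, $r2, 5      | $r0=0 $r1=12 $r2=6 $r3=11 $r4=4
PC=2  slti  $r2, $r1, 5      | $r0=0 $r1=12 $r2=0 $r3=11 $r4=4
PC=3  beq  $r3, $r2, L11     | $r0=0 $r1=12 $r2=0 $r3=11 $r4=4  [not taken]
PC=4  or   $r3, $r0, $r4     | $r0=0 $r1=12 $r2=0 $r3=4 $r4=4
PC=5  nor  $r3, $r4, $r0     | $r0=0 $r1=12 $r2=0 $r3=65531 $r4=4
PC=6  bne  $r1, $r3, L8      | $r0=0 $r1=12 $r2=0 $r3=65531 $r4=4  [TAKEN]
PC=7  nor  $r3, $r0, $r0     | $r0=0 $r1=12 $r2=0 $r3=65535 $r4=4
PC=8  xori  $r4, $r0, 1      | $r0=0 $r1=12 $r2=0 $r3=65535 $r4=1
PC=9  sub  $r4, $r0, $r4     | $r0=0 $r1=12 $r2=0 $r3=65535 $r4=65535
PC=10 addi  $r0, $r4, 2      | $r0=0 $r1=12 $r2=0 $r3=65535 $r4=65535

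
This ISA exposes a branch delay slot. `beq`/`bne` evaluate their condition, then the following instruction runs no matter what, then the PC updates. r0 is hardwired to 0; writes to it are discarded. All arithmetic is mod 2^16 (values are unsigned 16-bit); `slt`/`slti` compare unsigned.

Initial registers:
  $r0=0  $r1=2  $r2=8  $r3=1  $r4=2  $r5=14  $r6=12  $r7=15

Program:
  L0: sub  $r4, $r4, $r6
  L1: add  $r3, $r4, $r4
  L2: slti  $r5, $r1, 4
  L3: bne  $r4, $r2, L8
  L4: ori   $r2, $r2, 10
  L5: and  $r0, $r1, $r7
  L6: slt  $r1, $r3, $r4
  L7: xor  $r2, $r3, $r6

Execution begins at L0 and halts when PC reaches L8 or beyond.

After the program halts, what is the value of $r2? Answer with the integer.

[0] sub  $r4, $r4, $r6  →  {$r0:0, $r1:2, $r2:8, $r3:1, $r4:65526, $r5:14, $r6:12, $r7:15}
[1] add  $r3, $r4, $r4  →  {$r0:0, $r1:2, $r2:8, $r3:65516, $r4:65526, $r5:14, $r6:12, $r7:15}
[2] slti  $r5, $r1, 4  →  {$r0:0, $r1:2, $r2:8, $r3:65516, $r4:65526, $r5:1, $r6:12, $r7:15}
[3] bne  $r4, $r2, L8  →  {$r0:0, $r1:2, $r2:8, $r3:65516, $r4:65526, $r5:1, $r6:12, $r7:15}  ⟨branch taken⟩
[4] ori   $r2, $r2, 10  →  {$r0:0, $r1:2, $r2:10, $r3:65516, $r4:65526, $r5:1, $r6:12, $r7:15}

10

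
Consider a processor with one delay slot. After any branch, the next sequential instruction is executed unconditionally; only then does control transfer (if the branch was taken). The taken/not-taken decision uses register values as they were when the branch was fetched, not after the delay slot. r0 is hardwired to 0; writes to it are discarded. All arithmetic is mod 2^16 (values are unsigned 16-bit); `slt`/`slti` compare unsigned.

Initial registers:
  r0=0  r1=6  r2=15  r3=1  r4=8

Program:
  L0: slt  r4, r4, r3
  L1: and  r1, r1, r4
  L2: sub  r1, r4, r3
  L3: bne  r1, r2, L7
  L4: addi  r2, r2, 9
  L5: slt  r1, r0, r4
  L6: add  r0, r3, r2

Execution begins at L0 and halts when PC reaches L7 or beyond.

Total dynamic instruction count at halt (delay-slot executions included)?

5

PC=0  slt  r4, r4, r3        | r0=0 r1=6 r2=15 r3=1 r4=0
PC=1  and  r1, r1, r4        | r0=0 r1=0 r2=15 r3=1 r4=0
PC=2  sub  r1, r4, r3        | r0=0 r1=65535 r2=15 r3=1 r4=0
PC=3  bne  r1, r2, L7        | r0=0 r1=65535 r2=15 r3=1 r4=0  [TAKEN]
PC=4  addi  r2, r2, 9        | r0=0 r1=65535 r2=24 r3=1 r4=0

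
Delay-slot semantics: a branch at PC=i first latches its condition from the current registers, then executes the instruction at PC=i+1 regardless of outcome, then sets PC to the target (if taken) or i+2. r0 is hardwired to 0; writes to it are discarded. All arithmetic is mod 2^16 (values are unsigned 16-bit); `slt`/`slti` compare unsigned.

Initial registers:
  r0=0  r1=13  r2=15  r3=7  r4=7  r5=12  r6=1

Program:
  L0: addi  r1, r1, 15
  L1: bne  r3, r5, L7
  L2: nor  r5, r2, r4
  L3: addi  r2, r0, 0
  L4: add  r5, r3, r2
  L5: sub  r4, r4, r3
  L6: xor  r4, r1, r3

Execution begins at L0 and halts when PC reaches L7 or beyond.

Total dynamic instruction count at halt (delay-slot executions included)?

3

PC=0  addi  r1, r1, 15       | r0=0 r1=28 r2=15 r3=7 r4=7 r5=12 r6=1
PC=1  bne  r3, r5, L7        | r0=0 r1=28 r2=15 r3=7 r4=7 r5=12 r6=1  [TAKEN]
PC=2  nor  r5, r2, r4        | r0=0 r1=28 r2=15 r3=7 r4=7 r5=65520 r6=1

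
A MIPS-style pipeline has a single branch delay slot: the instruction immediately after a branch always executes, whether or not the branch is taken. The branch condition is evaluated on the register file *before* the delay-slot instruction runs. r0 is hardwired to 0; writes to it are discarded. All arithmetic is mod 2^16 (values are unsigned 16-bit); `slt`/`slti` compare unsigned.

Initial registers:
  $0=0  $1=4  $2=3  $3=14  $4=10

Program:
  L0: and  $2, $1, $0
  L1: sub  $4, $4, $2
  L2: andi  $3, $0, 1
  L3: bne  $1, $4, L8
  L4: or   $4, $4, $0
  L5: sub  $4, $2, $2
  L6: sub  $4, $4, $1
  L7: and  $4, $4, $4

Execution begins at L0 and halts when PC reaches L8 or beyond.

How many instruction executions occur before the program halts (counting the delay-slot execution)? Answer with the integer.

  step pc=0: and  $2, $1, $0  regs=(0,4,0,14,10)
  step pc=1: sub  $4, $4, $2  regs=(0,4,0,14,10)
  step pc=2: andi  $3, $0, 1  regs=(0,4,0,0,10)
  step pc=3: bne  $1, $4, L8  cond=T  regs=(0,4,0,0,10)
  step pc=4: or   $4, $4, $0  regs=(0,4,0,0,10)

5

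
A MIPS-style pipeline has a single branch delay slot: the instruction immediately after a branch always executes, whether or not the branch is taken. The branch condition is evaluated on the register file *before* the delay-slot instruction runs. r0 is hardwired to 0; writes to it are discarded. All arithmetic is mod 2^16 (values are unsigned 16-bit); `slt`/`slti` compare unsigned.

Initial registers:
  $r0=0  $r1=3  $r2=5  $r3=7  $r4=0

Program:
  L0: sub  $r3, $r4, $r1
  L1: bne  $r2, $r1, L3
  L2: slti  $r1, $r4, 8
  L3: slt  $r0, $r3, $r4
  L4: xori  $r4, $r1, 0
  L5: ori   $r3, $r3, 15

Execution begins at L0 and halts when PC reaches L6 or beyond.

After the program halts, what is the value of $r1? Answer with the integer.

1

[0] sub  $r3, $r4, $r1  →  {$r0:0, $r1:3, $r2:5, $r3:65533, $r4:0}
[1] bne  $r2, $r1, L3  →  {$r0:0, $r1:3, $r2:5, $r3:65533, $r4:0}  ⟨branch taken⟩
[2] slti  $r1, $r4, 8  →  {$r0:0, $r1:1, $r2:5, $r3:65533, $r4:0}
[3] slt  $r0, $r3, $r4  →  {$r0:0, $r1:1, $r2:5, $r3:65533, $r4:0}
[4] xori  $r4, $r1, 0  →  {$r0:0, $r1:1, $r2:5, $r3:65533, $r4:1}
[5] ori   $r3, $r3, 15  →  {$r0:0, $r1:1, $r2:5, $r3:65535, $r4:1}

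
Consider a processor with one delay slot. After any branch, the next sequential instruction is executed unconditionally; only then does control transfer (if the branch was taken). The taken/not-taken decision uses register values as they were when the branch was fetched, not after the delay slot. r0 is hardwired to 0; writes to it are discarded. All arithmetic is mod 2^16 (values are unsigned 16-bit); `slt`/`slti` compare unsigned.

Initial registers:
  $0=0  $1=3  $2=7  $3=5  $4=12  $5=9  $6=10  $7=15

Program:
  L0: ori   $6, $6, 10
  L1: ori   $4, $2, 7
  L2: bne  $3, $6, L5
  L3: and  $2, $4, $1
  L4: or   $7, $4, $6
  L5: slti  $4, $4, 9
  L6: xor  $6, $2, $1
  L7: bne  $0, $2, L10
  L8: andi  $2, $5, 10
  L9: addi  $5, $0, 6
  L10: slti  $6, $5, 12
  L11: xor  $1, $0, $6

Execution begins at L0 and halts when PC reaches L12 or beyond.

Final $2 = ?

#0 ori   $6, $6, 10 ; 0/3/7/5/12/9/10/15
#1 ori   $4, $2, 7 ; 0/3/7/5/7/9/10/15
#2 bne  $3, $6, L5 ; 0/3/7/5/7/9/10/15 ; →target
#3 and  $2, $4, $1 ; 0/3/3/5/7/9/10/15
#5 slti  $4, $4, 9 ; 0/3/3/5/1/9/10/15
#6 xor  $6, $2, $1 ; 0/3/3/5/1/9/0/15
#7 bne  $0, $2, L10 ; 0/3/3/5/1/9/0/15 ; →target
#8 andi  $2, $5, 10 ; 0/3/8/5/1/9/0/15
#10 slti  $6, $5, 12 ; 0/3/8/5/1/9/1/15
#11 xor  $1, $0, $6 ; 0/1/8/5/1/9/1/15

8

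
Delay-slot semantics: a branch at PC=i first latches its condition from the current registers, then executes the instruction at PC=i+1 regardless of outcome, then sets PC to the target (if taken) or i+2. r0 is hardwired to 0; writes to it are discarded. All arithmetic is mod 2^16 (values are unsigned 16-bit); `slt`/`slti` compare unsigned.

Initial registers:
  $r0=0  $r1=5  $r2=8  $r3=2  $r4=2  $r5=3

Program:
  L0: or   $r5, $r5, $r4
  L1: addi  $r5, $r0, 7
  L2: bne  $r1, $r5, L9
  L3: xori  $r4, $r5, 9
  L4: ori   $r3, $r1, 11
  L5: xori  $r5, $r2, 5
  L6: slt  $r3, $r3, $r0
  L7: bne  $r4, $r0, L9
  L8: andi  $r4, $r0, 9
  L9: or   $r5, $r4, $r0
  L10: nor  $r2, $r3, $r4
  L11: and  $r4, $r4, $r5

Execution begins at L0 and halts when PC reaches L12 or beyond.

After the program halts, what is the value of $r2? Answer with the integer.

65521

[0] or   $r5, $r5, $r4  →  {$r0:0, $r1:5, $r2:8, $r3:2, $r4:2, $r5:3}
[1] addi  $r5, $r0, 7  →  {$r0:0, $r1:5, $r2:8, $r3:2, $r4:2, $r5:7}
[2] bne  $r1, $r5, L9  →  {$r0:0, $r1:5, $r2:8, $r3:2, $r4:2, $r5:7}  ⟨branch taken⟩
[3] xori  $r4, $r5, 9  →  {$r0:0, $r1:5, $r2:8, $r3:2, $r4:14, $r5:7}
[9] or   $r5, $r4, $r0  →  {$r0:0, $r1:5, $r2:8, $r3:2, $r4:14, $r5:14}
[10] nor  $r2, $r3, $r4  →  {$r0:0, $r1:5, $r2:65521, $r3:2, $r4:14, $r5:14}
[11] and  $r4, $r4, $r5  →  {$r0:0, $r1:5, $r2:65521, $r3:2, $r4:14, $r5:14}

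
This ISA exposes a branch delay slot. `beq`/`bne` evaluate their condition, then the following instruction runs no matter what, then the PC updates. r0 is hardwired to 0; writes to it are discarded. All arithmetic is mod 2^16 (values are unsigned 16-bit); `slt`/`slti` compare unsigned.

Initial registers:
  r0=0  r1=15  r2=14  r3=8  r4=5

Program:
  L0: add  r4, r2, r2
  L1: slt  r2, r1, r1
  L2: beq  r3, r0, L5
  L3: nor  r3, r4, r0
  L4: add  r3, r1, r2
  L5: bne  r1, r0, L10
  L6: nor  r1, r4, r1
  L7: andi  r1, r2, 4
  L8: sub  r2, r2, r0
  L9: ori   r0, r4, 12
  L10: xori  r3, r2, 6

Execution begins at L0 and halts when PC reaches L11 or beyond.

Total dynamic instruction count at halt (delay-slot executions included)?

8

[0] add  r4, r2, r2  →  {r0:0, r1:15, r2:14, r3:8, r4:28}
[1] slt  r2, r1, r1  →  {r0:0, r1:15, r2:0, r3:8, r4:28}
[2] beq  r3, r0, L5  →  {r0:0, r1:15, r2:0, r3:8, r4:28}  ⟨branch fallthrough⟩
[3] nor  r3, r4, r0  →  {r0:0, r1:15, r2:0, r3:65507, r4:28}
[4] add  r3, r1, r2  →  {r0:0, r1:15, r2:0, r3:15, r4:28}
[5] bne  r1, r0, L10  →  {r0:0, r1:15, r2:0, r3:15, r4:28}  ⟨branch taken⟩
[6] nor  r1, r4, r1  →  {r0:0, r1:65504, r2:0, r3:15, r4:28}
[10] xori  r3, r2, 6  →  {r0:0, r1:65504, r2:0, r3:6, r4:28}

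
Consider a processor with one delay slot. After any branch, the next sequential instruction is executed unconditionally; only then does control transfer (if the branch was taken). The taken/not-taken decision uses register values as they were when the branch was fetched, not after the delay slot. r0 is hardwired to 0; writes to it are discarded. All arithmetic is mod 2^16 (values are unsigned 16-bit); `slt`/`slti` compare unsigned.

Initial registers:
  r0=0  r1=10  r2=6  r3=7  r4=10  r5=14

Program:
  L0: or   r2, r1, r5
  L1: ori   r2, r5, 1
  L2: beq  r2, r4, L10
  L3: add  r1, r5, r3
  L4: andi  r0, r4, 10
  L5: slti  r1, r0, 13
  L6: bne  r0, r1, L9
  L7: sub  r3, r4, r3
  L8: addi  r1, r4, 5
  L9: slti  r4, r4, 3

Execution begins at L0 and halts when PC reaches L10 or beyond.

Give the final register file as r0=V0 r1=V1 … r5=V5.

#0 or   r2, r1, r5 ; 0/10/14/7/10/14
#1 ori   r2, r5, 1 ; 0/10/15/7/10/14
#2 beq  r2, r4, L10 ; 0/10/15/7/10/14 ; →fallthru
#3 add  r1, r5, r3 ; 0/21/15/7/10/14
#4 andi  r0, r4, 10 ; 0/21/15/7/10/14
#5 slti  r1, r0, 13 ; 0/1/15/7/10/14
#6 bne  r0, r1, L9 ; 0/1/15/7/10/14 ; →target
#7 sub  r3, r4, r3 ; 0/1/15/3/10/14
#9 slti  r4, r4, 3 ; 0/1/15/3/0/14

r0=0 r1=1 r2=15 r3=3 r4=0 r5=14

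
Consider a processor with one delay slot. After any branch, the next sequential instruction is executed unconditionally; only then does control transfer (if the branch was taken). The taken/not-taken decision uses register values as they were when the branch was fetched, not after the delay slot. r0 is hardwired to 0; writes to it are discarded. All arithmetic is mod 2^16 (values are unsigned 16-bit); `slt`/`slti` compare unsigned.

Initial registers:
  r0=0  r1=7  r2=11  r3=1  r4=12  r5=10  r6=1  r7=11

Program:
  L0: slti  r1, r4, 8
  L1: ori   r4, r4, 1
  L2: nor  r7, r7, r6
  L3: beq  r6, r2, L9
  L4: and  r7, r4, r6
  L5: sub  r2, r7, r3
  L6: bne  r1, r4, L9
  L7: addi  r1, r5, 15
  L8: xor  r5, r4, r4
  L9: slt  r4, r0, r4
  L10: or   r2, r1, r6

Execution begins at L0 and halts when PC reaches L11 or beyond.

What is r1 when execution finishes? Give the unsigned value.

25

  step pc=0: slti  r1, r4, 8  regs=(0,0,11,1,12,10,1,11)
  step pc=1: ori   r4, r4, 1  regs=(0,0,11,1,13,10,1,11)
  step pc=2: nor  r7, r7, r6  regs=(0,0,11,1,13,10,1,65524)
  step pc=3: beq  r6, r2, L9  cond=F  regs=(0,0,11,1,13,10,1,65524)
  step pc=4: and  r7, r4, r6  regs=(0,0,11,1,13,10,1,1)
  step pc=5: sub  r2, r7, r3  regs=(0,0,0,1,13,10,1,1)
  step pc=6: bne  r1, r4, L9  cond=T  regs=(0,0,0,1,13,10,1,1)
  step pc=7: addi  r1, r5, 15  regs=(0,25,0,1,13,10,1,1)
  step pc=9: slt  r4, r0, r4  regs=(0,25,0,1,1,10,1,1)
  step pc=10: or   r2, r1, r6  regs=(0,25,25,1,1,10,1,1)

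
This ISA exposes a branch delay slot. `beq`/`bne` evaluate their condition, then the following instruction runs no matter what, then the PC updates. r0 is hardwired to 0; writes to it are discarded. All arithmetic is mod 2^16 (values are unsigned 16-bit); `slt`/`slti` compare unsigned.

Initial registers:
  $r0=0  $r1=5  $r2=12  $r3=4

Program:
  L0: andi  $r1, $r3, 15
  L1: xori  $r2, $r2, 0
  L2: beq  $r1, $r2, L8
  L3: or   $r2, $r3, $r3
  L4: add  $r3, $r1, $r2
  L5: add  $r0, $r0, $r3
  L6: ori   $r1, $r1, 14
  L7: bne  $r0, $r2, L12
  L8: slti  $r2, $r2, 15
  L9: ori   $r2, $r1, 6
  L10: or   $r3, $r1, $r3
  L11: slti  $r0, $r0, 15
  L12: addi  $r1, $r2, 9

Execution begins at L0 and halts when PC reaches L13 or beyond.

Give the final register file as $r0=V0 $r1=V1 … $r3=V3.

  step pc=0: andi  $r1, $r3, 15  regs=(0,4,12,4)
  step pc=1: xori  $r2, $r2, 0  regs=(0,4,12,4)
  step pc=2: beq  $r1, $r2, L8  cond=F  regs=(0,4,12,4)
  step pc=3: or   $r2, $r3, $r3  regs=(0,4,4,4)
  step pc=4: add  $r3, $r1, $r2  regs=(0,4,4,8)
  step pc=5: add  $r0, $r0, $r3  regs=(0,4,4,8)
  step pc=6: ori   $r1, $r1, 14  regs=(0,14,4,8)
  step pc=7: bne  $r0, $r2, L12  cond=T  regs=(0,14,4,8)
  step pc=8: slti  $r2, $r2, 15  regs=(0,14,1,8)
  step pc=12: addi  $r1, $r2, 9  regs=(0,10,1,8)

$r0=0 $r1=10 $r2=1 $r3=8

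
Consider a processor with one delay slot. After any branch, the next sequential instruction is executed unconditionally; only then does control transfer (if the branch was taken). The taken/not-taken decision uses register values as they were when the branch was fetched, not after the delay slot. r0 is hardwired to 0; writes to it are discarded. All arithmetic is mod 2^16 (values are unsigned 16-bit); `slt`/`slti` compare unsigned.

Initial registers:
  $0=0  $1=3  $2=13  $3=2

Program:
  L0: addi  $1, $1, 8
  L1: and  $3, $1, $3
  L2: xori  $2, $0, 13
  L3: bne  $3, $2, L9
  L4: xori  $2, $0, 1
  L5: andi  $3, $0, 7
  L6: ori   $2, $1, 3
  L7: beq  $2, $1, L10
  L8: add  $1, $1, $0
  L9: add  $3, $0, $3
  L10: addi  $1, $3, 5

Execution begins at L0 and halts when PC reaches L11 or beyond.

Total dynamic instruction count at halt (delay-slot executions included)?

7

[0] addi  $1, $1, 8  →  {$0:0, $1:11, $2:13, $3:2}
[1] and  $3, $1, $3  →  {$0:0, $1:11, $2:13, $3:2}
[2] xori  $2, $0, 13  →  {$0:0, $1:11, $2:13, $3:2}
[3] bne  $3, $2, L9  →  {$0:0, $1:11, $2:13, $3:2}  ⟨branch taken⟩
[4] xori  $2, $0, 1  →  {$0:0, $1:11, $2:1, $3:2}
[9] add  $3, $0, $3  →  {$0:0, $1:11, $2:1, $3:2}
[10] addi  $1, $3, 5  →  {$0:0, $1:7, $2:1, $3:2}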